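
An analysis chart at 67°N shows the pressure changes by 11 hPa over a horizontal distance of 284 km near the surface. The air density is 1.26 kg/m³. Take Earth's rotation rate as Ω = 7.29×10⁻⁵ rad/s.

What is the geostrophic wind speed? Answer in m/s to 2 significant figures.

23 m/s

Coriolis parameter at 67°N:
f = 2Ω sin φ = 2 × 7.29×10⁻⁵ × sin 67° = 1.34×10⁻⁴ s⁻¹
Pressure gradient: |∂P/∂n| = 1100 Pa / 284000 m = 3.87×10⁻³ Pa/m
Geostrophic balance (pressure-gradient force = Coriolis force):
V_g = (1/(fρ)) |∂P/∂n| = 3.87×10⁻³ / (1.34×10⁻⁴ × 1.26) = 22.9 m/s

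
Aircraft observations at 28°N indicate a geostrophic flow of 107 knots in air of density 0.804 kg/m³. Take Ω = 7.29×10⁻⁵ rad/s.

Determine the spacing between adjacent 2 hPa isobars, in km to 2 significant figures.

Coriolis parameter at 28°N:
f = 2Ω sin φ = 2 × 7.29×10⁻⁵ × sin 28° = 6.84×10⁻⁵ s⁻¹
Wind speed in SI: 107 knots = 55.0 m/s
Geostrophic balance rearranged: |∂P/∂n| = f ρ V_g
|∂P/∂n| = 6.84×10⁻⁵ × 0.804 × 55.0 = 3.03×10⁻³ Pa/m
Isobar spacing: Δn = ΔP/|∂P/∂n| = 200 Pa / 3.03×10⁻³ Pa/m = 66021 m ≈ 66 km

66 km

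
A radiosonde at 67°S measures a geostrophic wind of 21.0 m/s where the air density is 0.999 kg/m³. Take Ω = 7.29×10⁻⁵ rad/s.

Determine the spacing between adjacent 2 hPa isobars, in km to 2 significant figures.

Coriolis parameter at 67°S:
f = 2Ω sin φ = 2 × 7.29×10⁻⁵ × sin 67° = 1.34×10⁻⁴ s⁻¹
Geostrophic balance rearranged: |∂P/∂n| = f ρ V_g
|∂P/∂n| = 1.34×10⁻⁴ × 0.999 × 21.0 = 2.82×10⁻³ Pa/m
Isobar spacing: Δn = ΔP/|∂P/∂n| = 200 Pa / 2.82×10⁻³ Pa/m = 71033 m ≈ 71 km

71 km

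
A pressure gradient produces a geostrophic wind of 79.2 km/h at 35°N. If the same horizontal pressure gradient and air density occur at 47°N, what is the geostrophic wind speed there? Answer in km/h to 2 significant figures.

With the same pressure gradient and density, V_g ∝ 1/f ∝ 1/sin φ.
V₂ = V₁ · sin φ₁ / sin φ₂ = 79.2 × sin 35° / sin 47°
V₂ = 79.2 × 0.5736/0.7314 = 62 km/h

62 km/h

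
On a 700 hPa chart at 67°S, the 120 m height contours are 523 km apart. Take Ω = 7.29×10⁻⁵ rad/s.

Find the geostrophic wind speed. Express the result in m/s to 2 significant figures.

Coriolis parameter at 67°S:
f = 2Ω sin φ = 2 × 7.29×10⁻⁵ × sin 67° = 1.34×10⁻⁴ s⁻¹
Height gradient: |∂Z/∂n| = 120 m / 523000 m = 2.29×10⁻⁴
On a pressure surface, geostrophic balance gives V_g = (g/f)|∂Z/∂n|:
V_g = 9.81 × 2.29×10⁻⁴ / 1.34×10⁻⁴ = 16.8 m/s

17 m/s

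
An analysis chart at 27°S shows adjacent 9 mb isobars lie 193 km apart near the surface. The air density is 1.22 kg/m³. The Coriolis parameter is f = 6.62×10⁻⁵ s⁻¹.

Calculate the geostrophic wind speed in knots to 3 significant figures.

112 knots

Pressure gradient: |∂P/∂n| = 900 Pa / 193000 m = 4.66×10⁻³ Pa/m
Geostrophic balance (pressure-gradient force = Coriolis force):
V_g = (1/(fρ)) |∂P/∂n| = 4.66×10⁻³ / (6.62×10⁻⁵ × 1.22) = 57.7 m/s
Converting: 57.7 m/s × 1.944 = 112 knots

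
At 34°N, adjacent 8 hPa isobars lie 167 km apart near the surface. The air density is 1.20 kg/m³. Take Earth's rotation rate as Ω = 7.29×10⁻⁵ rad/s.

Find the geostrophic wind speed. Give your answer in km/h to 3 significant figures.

176 km/h

Coriolis parameter at 34°N:
f = 2Ω sin φ = 2 × 7.29×10⁻⁵ × sin 34° = 8.15×10⁻⁵ s⁻¹
Pressure gradient: |∂P/∂n| = 800 Pa / 167000 m = 4.79×10⁻³ Pa/m
Geostrophic balance (pressure-gradient force = Coriolis force):
V_g = (1/(fρ)) |∂P/∂n| = 4.79×10⁻³ / (8.15×10⁻⁵ × 1.20) = 49.0 m/s
Converting: 49.0 m/s × 3.6 = 176 km/h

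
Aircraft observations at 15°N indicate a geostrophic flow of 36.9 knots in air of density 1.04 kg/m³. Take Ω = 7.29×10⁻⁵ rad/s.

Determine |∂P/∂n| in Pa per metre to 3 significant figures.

Coriolis parameter at 15°N:
f = 2Ω sin φ = 2 × 7.29×10⁻⁵ × sin 15° = 3.77×10⁻⁵ s⁻¹
Wind speed in SI: 36.9 knots = 19.0 m/s
Geostrophic balance rearranged: |∂P/∂n| = f ρ V_g
|∂P/∂n| = 3.77×10⁻⁵ × 1.04 × 19.0 = 7.45×10⁻⁴ Pa/m

7.45×10⁻⁴ Pa/m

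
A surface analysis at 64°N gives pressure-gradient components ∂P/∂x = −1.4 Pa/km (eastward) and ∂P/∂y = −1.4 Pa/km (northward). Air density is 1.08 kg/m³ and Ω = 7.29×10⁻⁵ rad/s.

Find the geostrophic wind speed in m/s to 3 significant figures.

Coriolis parameter at 64°N:
f = 2Ω sin φ = 2 × 7.29×10⁻⁵ × sin 64° = 1.31×10⁻⁴ s⁻¹
Component geostrophic relations (x east, y north):
u_g = −(1/(fρ)) ∂P/∂y,  v_g = (1/(fρ)) ∂P/∂x
u_g = −(−1.4×10⁻³)/(1.31×10⁻⁴ × 1.08) = 9.89 m/s;  v_g = (−1.4×10⁻³)/(1.31×10⁻⁴ × 1.08) = −9.89 m/s
|V_g| = √(u_g² + v_g²) = 14.0 m/s

14.0 m/s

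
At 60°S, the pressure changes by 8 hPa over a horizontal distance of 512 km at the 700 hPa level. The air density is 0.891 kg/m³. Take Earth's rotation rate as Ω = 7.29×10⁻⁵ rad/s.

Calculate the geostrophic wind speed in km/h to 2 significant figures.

50 km/h

Coriolis parameter at 60°S:
f = 2Ω sin φ = 2 × 7.29×10⁻⁵ × sin 60° = 1.26×10⁻⁴ s⁻¹
Pressure gradient: |∂P/∂n| = 800 Pa / 512000 m = 1.56×10⁻³ Pa/m
Geostrophic balance (pressure-gradient force = Coriolis force):
V_g = (1/(fρ)) |∂P/∂n| = 1.56×10⁻³ / (1.26×10⁻⁴ × 0.891) = 13.9 m/s
Converting: 13.9 m/s × 3.6 = 50 km/h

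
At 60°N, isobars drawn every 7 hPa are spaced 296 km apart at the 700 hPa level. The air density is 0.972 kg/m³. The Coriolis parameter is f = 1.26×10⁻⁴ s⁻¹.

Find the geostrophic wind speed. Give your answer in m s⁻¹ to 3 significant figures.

19.3 m s⁻¹

Pressure gradient: |∂P/∂n| = 700 Pa / 296000 m = 2.36×10⁻³ Pa/m
Geostrophic balance (pressure-gradient force = Coriolis force):
V_g = (1/(fρ)) |∂P/∂n| = 2.36×10⁻³ / (1.26×10⁻⁴ × 0.972) = 19.3 m/s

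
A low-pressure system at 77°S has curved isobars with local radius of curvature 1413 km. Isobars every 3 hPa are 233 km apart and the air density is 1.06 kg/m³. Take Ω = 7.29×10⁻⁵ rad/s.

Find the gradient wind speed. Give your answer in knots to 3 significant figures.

16.0 knots

Coriolis parameter at 77°S:
f = 2Ω sin φ = 2 × 7.29×10⁻⁵ × sin 77° = 1.42×10⁻⁴ s⁻¹
Pressure gradient: |∂P/∂n| = 300 Pa / 233000 m = 1.29×10⁻³ Pa/m
Geostrophic speed: V_g = |∂P/∂n|/(fρ) = 1.29×10⁻³/(1.42×10⁻⁴ × 1.06) = 8.55 m/s
Around a low, centrifugal force acts outward with Coriolis, so pressure-gradient force balances both:
(1/ρ)|∂P/∂n| = fV + V²/R  →  V² + fR·V − fR·V_g = 0
With fR = 1.42×10⁻⁴ × 1413×10³ m = 201 m/s:
V = [−fR + √((fR)² + 4 fR V_g)]/2 = [−201 + √(201² + 4×201×8.55)]/2 = 8.21 m/s
Subgeostrophic (V < V_g = 8.55 m/s), as expected around a low.
Converting: 8.21 m/s × 1.944 = 16.0 knots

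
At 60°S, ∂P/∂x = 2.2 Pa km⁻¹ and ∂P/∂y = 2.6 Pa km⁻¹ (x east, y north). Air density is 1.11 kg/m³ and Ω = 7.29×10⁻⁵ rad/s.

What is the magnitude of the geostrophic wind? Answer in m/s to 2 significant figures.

Coriolis parameter at 60°S:
f = 2Ω sin φ = 2 × 7.29×10⁻⁵ × sin 60° = 1.26×10⁻⁴ s⁻¹
In the Southern Hemisphere f is negative: f = −1.26×10⁻⁴ s⁻¹.
Component geostrophic relations (x east, y north):
u_g = −(1/(fρ)) ∂P/∂y,  v_g = (1/(fρ)) ∂P/∂x
u_g = −(2.6×10⁻³)/(−1.26×10⁻⁴ × 1.11) = 18.6 m/s;  v_g = (2.2×10⁻³)/(−1.26×10⁻⁴ × 1.11) = −15.7 m/s
|V_g| = √(u_g² + v_g²) = 24.3 m/s

24 m/s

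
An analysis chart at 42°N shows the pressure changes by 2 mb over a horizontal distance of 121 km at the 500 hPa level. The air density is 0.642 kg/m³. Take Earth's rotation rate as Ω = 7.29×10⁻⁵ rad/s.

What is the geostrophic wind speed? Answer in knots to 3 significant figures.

Coriolis parameter at 42°N:
f = 2Ω sin φ = 2 × 7.29×10⁻⁵ × sin 42° = 9.76×10⁻⁵ s⁻¹
Pressure gradient: |∂P/∂n| = 200 Pa / 121000 m = 1.65×10⁻³ Pa/m
Geostrophic balance (pressure-gradient force = Coriolis force):
V_g = (1/(fρ)) |∂P/∂n| = 1.65×10⁻³ / (9.76×10⁻⁵ × 0.642) = 26.4 m/s
Converting: 26.4 m/s × 1.944 = 51.3 knots

51.3 knots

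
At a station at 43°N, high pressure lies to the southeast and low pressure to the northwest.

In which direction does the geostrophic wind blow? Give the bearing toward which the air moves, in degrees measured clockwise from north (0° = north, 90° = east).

The pressure-gradient force points toward the northwest (bearing 315°).
Geostrophic balance: in the Northern Hemisphere the Coriolis force deflects motion to the right, so the geostrophic wind blows 90° to the right of the pressure-gradient force (low pressure on the left).
Rotating 315° by 90° clockwise gives 045° — the wind blows toward the northeast.

045°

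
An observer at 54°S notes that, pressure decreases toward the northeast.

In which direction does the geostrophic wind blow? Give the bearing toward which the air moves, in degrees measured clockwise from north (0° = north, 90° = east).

The pressure-gradient force points toward the northeast (bearing 045°).
Geostrophic balance: in the Southern Hemisphere the Coriolis force deflects motion to the left, so the geostrophic wind blows 90° to the left of the pressure-gradient force (low pressure on the right).
Rotating 045° by 90° counterclockwise gives 315° — the wind blows toward the northwest.

315°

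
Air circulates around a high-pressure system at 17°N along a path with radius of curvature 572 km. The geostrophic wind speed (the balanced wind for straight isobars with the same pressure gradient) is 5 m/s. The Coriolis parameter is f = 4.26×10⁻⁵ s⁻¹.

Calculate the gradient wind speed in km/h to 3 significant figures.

25.3 km/h

Around a high, pressure-gradient force acts outward with centrifugal, so Coriolis balances both:
fV = (1/ρ)|∂P/∂n| + V²/R  →  V² − fR·V + fR·V_g = 0
With fR = 4.26×10⁻⁵ × 572×10³ m = 24.4 m/s:
V = [fR − √((fR)² − 4 fR V_g)]/2 = [24.4 − √(24.4² − 4×24.4×5)]/2 = 7.03 m/s
Supergeostrophic (V > V_g = 5 m/s), as expected around a high.
Converting: 7.03 m/s × 3.6 = 25.3 km/h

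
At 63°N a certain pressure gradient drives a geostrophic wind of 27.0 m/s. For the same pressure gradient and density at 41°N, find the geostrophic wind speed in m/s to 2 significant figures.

With the same pressure gradient and density, V_g ∝ 1/f ∝ 1/sin φ.
V₂ = V₁ · sin φ₁ / sin φ₂ = 27.0 × sin 63° / sin 41°
V₂ = 27.0 × 0.8910/0.6561 = 37 m/s

37 m/s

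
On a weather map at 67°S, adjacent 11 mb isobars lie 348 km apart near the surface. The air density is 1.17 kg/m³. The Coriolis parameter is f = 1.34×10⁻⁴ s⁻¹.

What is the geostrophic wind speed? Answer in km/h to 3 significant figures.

Pressure gradient: |∂P/∂n| = 1100 Pa / 348000 m = 3.16×10⁻³ Pa/m
Geostrophic balance (pressure-gradient force = Coriolis force):
V_g = (1/(fρ)) |∂P/∂n| = 3.16×10⁻³ / (1.34×10⁻⁴ × 1.17) = 20.2 m/s
Converting: 20.2 m/s × 3.6 = 72.6 km/h

72.6 km/h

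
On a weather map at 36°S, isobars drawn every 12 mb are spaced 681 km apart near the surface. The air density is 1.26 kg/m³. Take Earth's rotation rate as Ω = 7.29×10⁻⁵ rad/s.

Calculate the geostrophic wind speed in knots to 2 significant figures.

Coriolis parameter at 36°S:
f = 2Ω sin φ = 2 × 7.29×10⁻⁵ × sin 36° = 8.57×10⁻⁵ s⁻¹
Pressure gradient: |∂P/∂n| = 1200 Pa / 681000 m = 1.76×10⁻³ Pa/m
Geostrophic balance (pressure-gradient force = Coriolis force):
V_g = (1/(fρ)) |∂P/∂n| = 1.76×10⁻³ / (8.57×10⁻⁵ × 1.26) = 16.3 m/s
Converting: 16.3 m/s × 1.944 = 32 knots

32 knots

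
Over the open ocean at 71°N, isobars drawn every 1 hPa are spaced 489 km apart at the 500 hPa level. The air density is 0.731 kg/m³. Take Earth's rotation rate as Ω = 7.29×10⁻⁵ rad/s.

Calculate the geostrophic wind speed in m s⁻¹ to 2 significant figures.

Coriolis parameter at 71°N:
f = 2Ω sin φ = 2 × 7.29×10⁻⁵ × sin 71° = 1.38×10⁻⁴ s⁻¹
Pressure gradient: |∂P/∂n| = 100 Pa / 489000 m = 2.04×10⁻⁴ Pa/m
Geostrophic balance (pressure-gradient force = Coriolis force):
V_g = (1/(fρ)) |∂P/∂n| = 2.04×10⁻⁴ / (1.38×10⁻⁴ × 0.731) = 2.03 m/s

2.0 m s⁻¹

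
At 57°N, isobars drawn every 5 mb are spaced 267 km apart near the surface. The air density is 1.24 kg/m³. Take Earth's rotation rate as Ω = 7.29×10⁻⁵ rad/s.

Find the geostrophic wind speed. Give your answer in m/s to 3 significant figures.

Coriolis parameter at 57°N:
f = 2Ω sin φ = 2 × 7.29×10⁻⁵ × sin 57° = 1.22×10⁻⁴ s⁻¹
Pressure gradient: |∂P/∂n| = 500 Pa / 267000 m = 1.87×10⁻³ Pa/m
Geostrophic balance (pressure-gradient force = Coriolis force):
V_g = (1/(fρ)) |∂P/∂n| = 1.87×10⁻³ / (1.22×10⁻⁴ × 1.24) = 12.4 m/s

12.4 m/s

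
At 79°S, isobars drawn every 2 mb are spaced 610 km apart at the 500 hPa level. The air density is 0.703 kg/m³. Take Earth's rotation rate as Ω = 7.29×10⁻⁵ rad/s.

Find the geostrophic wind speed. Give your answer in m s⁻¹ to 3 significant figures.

3.26 m s⁻¹

Coriolis parameter at 79°S:
f = 2Ω sin φ = 2 × 7.29×10⁻⁵ × sin 79° = 1.43×10⁻⁴ s⁻¹
Pressure gradient: |∂P/∂n| = 200 Pa / 610000 m = 3.28×10⁻⁴ Pa/m
Geostrophic balance (pressure-gradient force = Coriolis force):
V_g = (1/(fρ)) |∂P/∂n| = 3.28×10⁻⁴ / (1.43×10⁻⁴ × 0.703) = 3.26 m/s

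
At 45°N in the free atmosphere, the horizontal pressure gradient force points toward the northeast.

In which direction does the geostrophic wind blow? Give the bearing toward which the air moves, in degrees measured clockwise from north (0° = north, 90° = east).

135°

The pressure-gradient force points toward the northeast (bearing 045°).
Geostrophic balance: in the Northern Hemisphere the Coriolis force deflects motion to the right, so the geostrophic wind blows 90° to the right of the pressure-gradient force (low pressure on the left).
Rotating 045° by 90° clockwise gives 135° — the wind blows toward the southeast.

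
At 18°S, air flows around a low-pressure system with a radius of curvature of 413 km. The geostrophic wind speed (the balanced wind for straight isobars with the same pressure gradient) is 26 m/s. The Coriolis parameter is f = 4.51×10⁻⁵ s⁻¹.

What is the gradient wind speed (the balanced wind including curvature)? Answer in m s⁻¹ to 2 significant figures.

Around a low, centrifugal force acts outward with Coriolis, so pressure-gradient force balances both:
(1/ρ)|∂P/∂n| = fV + V²/R  →  V² + fR·V − fR·V_g = 0
With fR = 4.51×10⁻⁵ × 413×10³ m = 18.6 m/s:
V = [−fR + √((fR)² + 4 fR V_g)]/2 = [−18.6 + √(18.6² + 4×18.6×26)]/2 = 14.6 m/s
Subgeostrophic (V < V_g = 26 m/s), as expected around a low.

15 m s⁻¹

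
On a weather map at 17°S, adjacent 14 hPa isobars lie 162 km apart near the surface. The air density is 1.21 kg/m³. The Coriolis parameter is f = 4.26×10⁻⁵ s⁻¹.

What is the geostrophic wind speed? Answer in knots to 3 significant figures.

326 knots

Pressure gradient: |∂P/∂n| = 1400 Pa / 162000 m = 8.64×10⁻³ Pa/m
Geostrophic balance (pressure-gradient force = Coriolis force):
V_g = (1/(fρ)) |∂P/∂n| = 8.64×10⁻³ / (4.26×10⁻⁵ × 1.21) = 168 m/s
Converting: 168 m/s × 1.944 = 326 knots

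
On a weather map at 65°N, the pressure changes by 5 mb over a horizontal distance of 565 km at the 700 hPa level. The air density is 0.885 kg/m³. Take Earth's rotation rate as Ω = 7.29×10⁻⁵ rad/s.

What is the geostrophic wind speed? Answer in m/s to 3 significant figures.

7.57 m/s

Coriolis parameter at 65°N:
f = 2Ω sin φ = 2 × 7.29×10⁻⁵ × sin 65° = 1.32×10⁻⁴ s⁻¹
Pressure gradient: |∂P/∂n| = 500 Pa / 565000 m = 8.85×10⁻⁴ Pa/m
Geostrophic balance (pressure-gradient force = Coriolis force):
V_g = (1/(fρ)) |∂P/∂n| = 8.85×10⁻⁴ / (1.32×10⁻⁴ × 0.885) = 7.57 m/s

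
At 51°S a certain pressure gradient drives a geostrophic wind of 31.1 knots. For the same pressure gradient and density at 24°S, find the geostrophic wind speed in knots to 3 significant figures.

With the same pressure gradient and density, V_g ∝ 1/f ∝ 1/sin φ.
V₂ = V₁ · sin φ₁ / sin φ₂ = 31.1 × sin 51° / sin 24°
V₂ = 31.1 × 0.7771/0.4067 = 59.4 knots

59.4 knots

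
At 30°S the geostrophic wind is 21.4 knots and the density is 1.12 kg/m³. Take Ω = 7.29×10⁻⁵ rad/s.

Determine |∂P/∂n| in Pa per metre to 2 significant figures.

9.0×10⁻⁴ Pa/m

Coriolis parameter at 30°S:
f = 2Ω sin φ = 2 × 7.29×10⁻⁵ × sin 30° = 7.29×10⁻⁵ s⁻¹
Wind speed in SI: 21.4 knots = 11.0 m/s
Geostrophic balance rearranged: |∂P/∂n| = f ρ V_g
|∂P/∂n| = 7.29×10⁻⁵ × 1.12 × 11.0 = 8.99×10⁻⁴ Pa/m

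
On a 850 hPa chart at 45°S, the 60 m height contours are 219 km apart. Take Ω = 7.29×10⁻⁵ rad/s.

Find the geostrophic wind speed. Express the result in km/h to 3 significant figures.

Coriolis parameter at 45°S:
f = 2Ω sin φ = 2 × 7.29×10⁻⁵ × sin 45° = 1.03×10⁻⁴ s⁻¹
Height gradient: |∂Z/∂n| = 60 m / 219000 m = 2.74×10⁻⁴
On a pressure surface, geostrophic balance gives V_g = (g/f)|∂Z/∂n|:
V_g = 9.81 × 2.74×10⁻⁴ / 1.03×10⁻⁴ = 26.1 m/s
Converting: 26.1 m/s × 3.6 = 93.9 km/h

93.9 km/h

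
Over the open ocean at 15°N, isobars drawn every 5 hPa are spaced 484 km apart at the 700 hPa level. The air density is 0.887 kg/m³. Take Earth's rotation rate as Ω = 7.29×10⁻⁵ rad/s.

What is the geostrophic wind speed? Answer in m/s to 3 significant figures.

30.9 m/s

Coriolis parameter at 15°N:
f = 2Ω sin φ = 2 × 7.29×10⁻⁵ × sin 15° = 3.77×10⁻⁵ s⁻¹
Pressure gradient: |∂P/∂n| = 500 Pa / 484000 m = 1.03×10⁻³ Pa/m
Geostrophic balance (pressure-gradient force = Coriolis force):
V_g = (1/(fρ)) |∂P/∂n| = 1.03×10⁻³ / (3.77×10⁻⁵ × 0.887) = 30.9 m/s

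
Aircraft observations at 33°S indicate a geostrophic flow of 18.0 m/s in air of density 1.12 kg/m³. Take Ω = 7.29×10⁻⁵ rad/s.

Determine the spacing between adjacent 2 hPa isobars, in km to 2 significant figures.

Coriolis parameter at 33°S:
f = 2Ω sin φ = 2 × 7.29×10⁻⁵ × sin 33° = 7.94×10⁻⁵ s⁻¹
Geostrophic balance rearranged: |∂P/∂n| = f ρ V_g
|∂P/∂n| = 7.94×10⁻⁵ × 1.12 × 18.0 = 1.60×10⁻³ Pa/m
Isobar spacing: Δn = ΔP/|∂P/∂n| = 200 Pa / 1.60×10⁻³ Pa/m = 124932 m ≈ 120 km

120 km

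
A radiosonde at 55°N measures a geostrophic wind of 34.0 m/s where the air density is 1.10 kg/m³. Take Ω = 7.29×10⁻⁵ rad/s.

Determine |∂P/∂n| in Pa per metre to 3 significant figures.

4.47×10⁻³ Pa/m

Coriolis parameter at 55°N:
f = 2Ω sin φ = 2 × 7.29×10⁻⁵ × sin 55° = 1.19×10⁻⁴ s⁻¹
Geostrophic balance rearranged: |∂P/∂n| = f ρ V_g
|∂P/∂n| = 1.19×10⁻⁴ × 1.10 × 34.0 = 4.47×10⁻³ Pa/m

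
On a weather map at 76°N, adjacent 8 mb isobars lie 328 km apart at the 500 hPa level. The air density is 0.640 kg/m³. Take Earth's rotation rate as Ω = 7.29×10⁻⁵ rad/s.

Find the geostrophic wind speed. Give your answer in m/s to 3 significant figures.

Coriolis parameter at 76°N:
f = 2Ω sin φ = 2 × 7.29×10⁻⁵ × sin 76° = 1.41×10⁻⁴ s⁻¹
Pressure gradient: |∂P/∂n| = 800 Pa / 328000 m = 2.44×10⁻³ Pa/m
Geostrophic balance (pressure-gradient force = Coriolis force):
V_g = (1/(fρ)) |∂P/∂n| = 2.44×10⁻³ / (1.41×10⁻⁴ × 0.640) = 26.9 m/s

26.9 m/s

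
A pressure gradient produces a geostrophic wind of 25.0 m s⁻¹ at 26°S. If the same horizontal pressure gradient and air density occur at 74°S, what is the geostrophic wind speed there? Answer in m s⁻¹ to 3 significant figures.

11.4 m s⁻¹

With the same pressure gradient and density, V_g ∝ 1/f ∝ 1/sin φ.
V₂ = V₁ · sin φ₁ / sin φ₂ = 25.0 × sin 26° / sin 74°
V₂ = 25.0 × 0.4384/0.9613 = 11.4 m s⁻¹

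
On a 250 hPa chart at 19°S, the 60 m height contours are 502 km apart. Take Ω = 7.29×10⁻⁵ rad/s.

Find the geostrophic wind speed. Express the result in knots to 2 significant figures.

48 knots

Coriolis parameter at 19°S:
f = 2Ω sin φ = 2 × 7.29×10⁻⁵ × sin 19° = 4.75×10⁻⁵ s⁻¹
Height gradient: |∂Z/∂n| = 60 m / 502000 m = 1.20×10⁻⁴
On a pressure surface, geostrophic balance gives V_g = (g/f)|∂Z/∂n|:
V_g = 9.81 × 1.20×10⁻⁴ / 4.75×10⁻⁵ = 24.7 m/s
Converting: 24.7 m/s × 1.944 = 48 knots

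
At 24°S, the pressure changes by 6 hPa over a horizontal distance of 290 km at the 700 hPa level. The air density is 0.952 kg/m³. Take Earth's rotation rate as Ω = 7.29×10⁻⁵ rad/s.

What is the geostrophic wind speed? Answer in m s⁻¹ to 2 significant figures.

37 m s⁻¹

Coriolis parameter at 24°S:
f = 2Ω sin φ = 2 × 7.29×10⁻⁵ × sin 24° = 5.93×10⁻⁵ s⁻¹
Pressure gradient: |∂P/∂n| = 600 Pa / 290000 m = 2.07×10⁻³ Pa/m
Geostrophic balance (pressure-gradient force = Coriolis force):
V_g = (1/(fρ)) |∂P/∂n| = 2.07×10⁻³ / (5.93×10⁻⁵ × 0.952) = 36.6 m/s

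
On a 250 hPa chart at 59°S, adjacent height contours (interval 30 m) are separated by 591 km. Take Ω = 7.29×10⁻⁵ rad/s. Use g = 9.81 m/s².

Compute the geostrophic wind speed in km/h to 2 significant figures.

14 km/h

Coriolis parameter at 59°S:
f = 2Ω sin φ = 2 × 7.29×10⁻⁵ × sin 59° = 1.25×10⁻⁴ s⁻¹
Height gradient: |∂Z/∂n| = 30 m / 591000 m = 5.08×10⁻⁵
On a pressure surface, geostrophic balance gives V_g = (g/f)|∂Z/∂n|:
V_g = 9.81 × 5.08×10⁻⁵ / 1.25×10⁻⁴ = 3.98 m/s
Converting: 3.98 m/s × 3.6 = 14 km/h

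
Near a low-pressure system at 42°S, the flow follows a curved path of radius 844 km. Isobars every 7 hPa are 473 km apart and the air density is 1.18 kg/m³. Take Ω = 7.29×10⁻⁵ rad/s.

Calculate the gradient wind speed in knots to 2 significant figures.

Coriolis parameter at 42°S:
f = 2Ω sin φ = 2 × 7.29×10⁻⁵ × sin 42° = 9.76×10⁻⁵ s⁻¹
Pressure gradient: |∂P/∂n| = 700 Pa / 473000 m = 1.48×10⁻³ Pa/m
Geostrophic speed: V_g = |∂P/∂n|/(fρ) = 1.48×10⁻³/(9.76×10⁻⁵ × 1.18) = 12.9 m/s
Around a low, centrifugal force acts outward with Coriolis, so pressure-gradient force balances both:
(1/ρ)|∂P/∂n| = fV + V²/R  →  V² + fR·V − fR·V_g = 0
With fR = 9.76×10⁻⁵ × 844×10³ m = 82.3 m/s:
V = [−fR + √((fR)² + 4 fR V_g)]/2 = [−82.3 + √(82.3² + 4×82.3×12.9)]/2 = 11.3 m/s
Subgeostrophic (V < V_g = 12.9 m/s), as expected around a low.
Converting: 11.3 m/s × 1.944 = 22 knots

22 knots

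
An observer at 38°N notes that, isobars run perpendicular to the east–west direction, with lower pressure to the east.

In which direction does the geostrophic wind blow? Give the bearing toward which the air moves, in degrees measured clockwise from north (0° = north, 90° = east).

180°

The pressure-gradient force points toward the east (bearing 090°).
Geostrophic balance: in the Northern Hemisphere the Coriolis force deflects motion to the right, so the geostrophic wind blows 90° to the right of the pressure-gradient force (low pressure on the left).
Rotating 090° by 90° clockwise gives 180° — the wind blows toward the south.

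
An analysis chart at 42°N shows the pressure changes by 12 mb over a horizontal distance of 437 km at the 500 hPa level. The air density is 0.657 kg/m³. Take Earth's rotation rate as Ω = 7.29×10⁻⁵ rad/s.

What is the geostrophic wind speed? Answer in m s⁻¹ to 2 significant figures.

43 m s⁻¹

Coriolis parameter at 42°N:
f = 2Ω sin φ = 2 × 7.29×10⁻⁵ × sin 42° = 9.76×10⁻⁵ s⁻¹
Pressure gradient: |∂P/∂n| = 1200 Pa / 437000 m = 2.75×10⁻³ Pa/m
Geostrophic balance (pressure-gradient force = Coriolis force):
V_g = (1/(fρ)) |∂P/∂n| = 2.75×10⁻³ / (9.76×10⁻⁵ × 0.657) = 42.8 m/s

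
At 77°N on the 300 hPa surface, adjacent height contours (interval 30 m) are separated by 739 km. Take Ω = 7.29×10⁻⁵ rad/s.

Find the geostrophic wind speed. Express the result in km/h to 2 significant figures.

Coriolis parameter at 77°N:
f = 2Ω sin φ = 2 × 7.29×10⁻⁵ × sin 77° = 1.42×10⁻⁴ s⁻¹
Height gradient: |∂Z/∂n| = 30 m / 739000 m = 4.06×10⁻⁵
On a pressure surface, geostrophic balance gives V_g = (g/f)|∂Z/∂n|:
V_g = 9.81 × 4.06×10⁻⁵ / 1.42×10⁻⁴ = 2.80 m/s
Converting: 2.80 m/s × 3.6 = 10 km/h

10 km/h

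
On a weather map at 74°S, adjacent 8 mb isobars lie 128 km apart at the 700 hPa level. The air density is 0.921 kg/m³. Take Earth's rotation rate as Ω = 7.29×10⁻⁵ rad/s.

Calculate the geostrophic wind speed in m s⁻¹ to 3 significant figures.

Coriolis parameter at 74°S:
f = 2Ω sin φ = 2 × 7.29×10⁻⁵ × sin 74° = 1.40×10⁻⁴ s⁻¹
Pressure gradient: |∂P/∂n| = 800 Pa / 128000 m = 6.25×10⁻³ Pa/m
Geostrophic balance (pressure-gradient force = Coriolis force):
V_g = (1/(fρ)) |∂P/∂n| = 6.25×10⁻³ / (1.40×10⁻⁴ × 0.921) = 48.4 m/s

48.4 m s⁻¹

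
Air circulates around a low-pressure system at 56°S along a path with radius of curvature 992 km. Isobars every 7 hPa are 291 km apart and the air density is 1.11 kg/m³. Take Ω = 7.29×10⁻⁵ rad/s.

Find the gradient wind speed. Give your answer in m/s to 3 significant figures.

Coriolis parameter at 56°S:
f = 2Ω sin φ = 2 × 7.29×10⁻⁵ × sin 56° = 1.21×10⁻⁴ s⁻¹
Pressure gradient: |∂P/∂n| = 700 Pa / 291000 m = 2.41×10⁻³ Pa/m
Geostrophic speed: V_g = |∂P/∂n|/(fρ) = 2.41×10⁻³/(1.21×10⁻⁴ × 1.11) = 17.9 m/s
Around a low, centrifugal force acts outward with Coriolis, so pressure-gradient force balances both:
(1/ρ)|∂P/∂n| = fV + V²/R  →  V² + fR·V − fR·V_g = 0
With fR = 1.21×10⁻⁴ × 992×10³ m = 120 m/s:
V = [−fR + √((fR)² + 4 fR V_g)]/2 = [−120 + √(120² + 4×120×17.9)]/2 = 15.8 m/s
Subgeostrophic (V < V_g = 17.9 m/s), as expected around a low.

15.8 m/s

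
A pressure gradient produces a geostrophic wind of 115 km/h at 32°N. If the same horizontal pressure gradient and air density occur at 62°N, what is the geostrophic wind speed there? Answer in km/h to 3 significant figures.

With the same pressure gradient and density, V_g ∝ 1/f ∝ 1/sin φ.
V₂ = V₁ · sin φ₁ / sin φ₂ = 115 × sin 32° / sin 62°
V₂ = 115 × 0.5299/0.8829 = 69.0 km/h

69.0 km/h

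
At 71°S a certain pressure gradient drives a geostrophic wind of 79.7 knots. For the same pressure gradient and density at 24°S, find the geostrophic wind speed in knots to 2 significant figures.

190 knots

With the same pressure gradient and density, V_g ∝ 1/f ∝ 1/sin φ.
V₂ = V₁ · sin φ₁ / sin φ₂ = 79.7 × sin 71° / sin 24°
V₂ = 79.7 × 0.9455/0.4067 = 190 knots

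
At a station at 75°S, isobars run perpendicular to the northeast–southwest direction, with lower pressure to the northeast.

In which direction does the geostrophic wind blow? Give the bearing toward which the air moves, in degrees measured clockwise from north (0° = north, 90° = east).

The pressure-gradient force points toward the northeast (bearing 045°).
Geostrophic balance: in the Southern Hemisphere the Coriolis force deflects motion to the left, so the geostrophic wind blows 90° to the left of the pressure-gradient force (low pressure on the right).
Rotating 045° by 90° counterclockwise gives 315° — the wind blows toward the northwest.

315°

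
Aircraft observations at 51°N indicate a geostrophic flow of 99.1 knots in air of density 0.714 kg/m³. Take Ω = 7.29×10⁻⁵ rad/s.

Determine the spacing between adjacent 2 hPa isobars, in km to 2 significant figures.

48 km

Coriolis parameter at 51°N:
f = 2Ω sin φ = 2 × 7.29×10⁻⁵ × sin 51° = 1.13×10⁻⁴ s⁻¹
Wind speed in SI: 99.1 knots = 51.0 m/s
Geostrophic balance rearranged: |∂P/∂n| = f ρ V_g
|∂P/∂n| = 1.13×10⁻⁴ × 0.714 × 51.0 = 4.12×10⁻³ Pa/m
Isobar spacing: Δn = ΔP/|∂P/∂n| = 200 Pa / 4.12×10⁻³ Pa/m = 48491 m ≈ 48 km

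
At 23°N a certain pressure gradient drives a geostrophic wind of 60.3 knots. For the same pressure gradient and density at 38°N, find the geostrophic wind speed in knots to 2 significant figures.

With the same pressure gradient and density, V_g ∝ 1/f ∝ 1/sin φ.
V₂ = V₁ · sin φ₁ / sin φ₂ = 60.3 × sin 23° / sin 38°
V₂ = 60.3 × 0.3907/0.6157 = 38 knots

38 knots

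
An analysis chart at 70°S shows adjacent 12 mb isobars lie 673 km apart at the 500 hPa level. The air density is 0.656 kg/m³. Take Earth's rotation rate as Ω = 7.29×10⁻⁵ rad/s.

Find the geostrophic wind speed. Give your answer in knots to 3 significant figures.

38.6 knots

Coriolis parameter at 70°S:
f = 2Ω sin φ = 2 × 7.29×10⁻⁵ × sin 70° = 1.37×10⁻⁴ s⁻¹
Pressure gradient: |∂P/∂n| = 1200 Pa / 673000 m = 1.78×10⁻³ Pa/m
Geostrophic balance (pressure-gradient force = Coriolis force):
V_g = (1/(fρ)) |∂P/∂n| = 1.78×10⁻³ / (1.37×10⁻⁴ × 0.656) = 19.8 m/s
Converting: 19.8 m/s × 1.944 = 38.6 knots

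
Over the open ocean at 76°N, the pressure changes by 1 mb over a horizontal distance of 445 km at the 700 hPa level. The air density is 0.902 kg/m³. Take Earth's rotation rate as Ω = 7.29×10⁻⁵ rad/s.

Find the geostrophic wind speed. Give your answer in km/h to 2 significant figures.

6.3 km/h

Coriolis parameter at 76°N:
f = 2Ω sin φ = 2 × 7.29×10⁻⁵ × sin 76° = 1.41×10⁻⁴ s⁻¹
Pressure gradient: |∂P/∂n| = 100 Pa / 445000 m = 2.25×10⁻⁴ Pa/m
Geostrophic balance (pressure-gradient force = Coriolis force):
V_g = (1/(fρ)) |∂P/∂n| = 2.25×10⁻⁴ / (1.41×10⁻⁴ × 0.902) = 1.76 m/s
Converting: 1.76 m/s × 3.6 = 6.3 km/h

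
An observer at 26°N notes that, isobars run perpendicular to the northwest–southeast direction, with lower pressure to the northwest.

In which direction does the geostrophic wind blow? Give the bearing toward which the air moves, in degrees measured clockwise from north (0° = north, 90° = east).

045°

The pressure-gradient force points toward the northwest (bearing 315°).
Geostrophic balance: in the Northern Hemisphere the Coriolis force deflects motion to the right, so the geostrophic wind blows 90° to the right of the pressure-gradient force (low pressure on the left).
Rotating 315° by 90° clockwise gives 045° — the wind blows toward the northeast.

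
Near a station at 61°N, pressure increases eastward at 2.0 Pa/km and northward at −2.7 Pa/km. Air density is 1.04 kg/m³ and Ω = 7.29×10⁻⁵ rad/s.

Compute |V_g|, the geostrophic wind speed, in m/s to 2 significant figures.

25 m/s

Coriolis parameter at 61°N:
f = 2Ω sin φ = 2 × 7.29×10⁻⁵ × sin 61° = 1.28×10⁻⁴ s⁻¹
Component geostrophic relations (x east, y north):
u_g = −(1/(fρ)) ∂P/∂y,  v_g = (1/(fρ)) ∂P/∂x
u_g = −(−2.7×10⁻³)/(1.28×10⁻⁴ × 1.04) = 20.4 m/s;  v_g = (2.0×10⁻³)/(1.28×10⁻⁴ × 1.04) = 15.1 m/s
|V_g| = √(u_g² + v_g²) = 25.3 m/s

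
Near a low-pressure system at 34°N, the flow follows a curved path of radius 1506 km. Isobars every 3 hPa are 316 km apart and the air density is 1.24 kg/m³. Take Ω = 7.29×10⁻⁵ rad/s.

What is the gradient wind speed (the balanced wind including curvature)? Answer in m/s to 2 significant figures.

8.8 m/s

Coriolis parameter at 34°N:
f = 2Ω sin φ = 2 × 7.29×10⁻⁵ × sin 34° = 8.15×10⁻⁵ s⁻¹
Pressure gradient: |∂P/∂n| = 300 Pa / 316000 m = 9.49×10⁻⁴ Pa/m
Geostrophic speed: V_g = |∂P/∂n|/(fρ) = 9.49×10⁻⁴/(8.15×10⁻⁵ × 1.24) = 9.39 m/s
Around a low, centrifugal force acts outward with Coriolis, so pressure-gradient force balances both:
(1/ρ)|∂P/∂n| = fV + V²/R  →  V² + fR·V − fR·V_g = 0
With fR = 8.15×10⁻⁵ × 1506×10³ m = 123 m/s:
V = [−fR + √((fR)² + 4 fR V_g)]/2 = [−123 + √(123² + 4×123×9.39)]/2 = 8.76 m/s
Subgeostrophic (V < V_g = 9.39 m/s), as expected around a low.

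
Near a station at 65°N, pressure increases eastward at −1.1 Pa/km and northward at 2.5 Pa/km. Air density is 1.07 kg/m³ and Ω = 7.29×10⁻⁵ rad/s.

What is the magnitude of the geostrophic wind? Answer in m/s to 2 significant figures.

Coriolis parameter at 65°N:
f = 2Ω sin φ = 2 × 7.29×10⁻⁵ × sin 65° = 1.32×10⁻⁴ s⁻¹
Component geostrophic relations (x east, y north):
u_g = −(1/(fρ)) ∂P/∂y,  v_g = (1/(fρ)) ∂P/∂x
u_g = −(2.5×10⁻³)/(1.32×10⁻⁴ × 1.07) = −17.7 m/s;  v_g = (−1.1×10⁻³)/(1.32×10⁻⁴ × 1.07) = −7.78 m/s
|V_g| = √(u_g² + v_g²) = 19.3 m/s

19 m/s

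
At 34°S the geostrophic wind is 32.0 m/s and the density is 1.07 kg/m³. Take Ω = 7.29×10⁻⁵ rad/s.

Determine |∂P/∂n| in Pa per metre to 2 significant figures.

2.8×10⁻³ Pa/m

Coriolis parameter at 34°S:
f = 2Ω sin φ = 2 × 7.29×10⁻⁵ × sin 34° = 8.15×10⁻⁵ s⁻¹
Geostrophic balance rearranged: |∂P/∂n| = f ρ V_g
|∂P/∂n| = 8.15×10⁻⁵ × 1.07 × 32.0 = 2.79×10⁻³ Pa/m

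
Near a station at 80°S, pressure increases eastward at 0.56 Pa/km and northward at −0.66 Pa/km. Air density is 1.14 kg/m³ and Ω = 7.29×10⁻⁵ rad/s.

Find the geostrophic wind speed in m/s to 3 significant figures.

5.29 m/s

Coriolis parameter at 80°S:
f = 2Ω sin φ = 2 × 7.29×10⁻⁵ × sin 80° = 1.44×10⁻⁴ s⁻¹
In the Southern Hemisphere f is negative: f = −1.44×10⁻⁴ s⁻¹.
Component geostrophic relations (x east, y north):
u_g = −(1/(fρ)) ∂P/∂y,  v_g = (1/(fρ)) ∂P/∂x
u_g = −(−0.66×10⁻³)/(−1.44×10⁻⁴ × 1.14) = −4.03 m/s;  v_g = (0.56×10⁻³)/(−1.44×10⁻⁴ × 1.14) = −3.42 m/s
|V_g| = √(u_g² + v_g²) = 5.29 m/s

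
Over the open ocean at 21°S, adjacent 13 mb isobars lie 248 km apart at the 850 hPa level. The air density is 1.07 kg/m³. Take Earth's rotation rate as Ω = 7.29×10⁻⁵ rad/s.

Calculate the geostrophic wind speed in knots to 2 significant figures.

180 knots

Coriolis parameter at 21°S:
f = 2Ω sin φ = 2 × 7.29×10⁻⁵ × sin 21° = 5.23×10⁻⁵ s⁻¹
Pressure gradient: |∂P/∂n| = 1300 Pa / 248000 m = 5.24×10⁻³ Pa/m
Geostrophic balance (pressure-gradient force = Coriolis force):
V_g = (1/(fρ)) |∂P/∂n| = 5.24×10⁻³ / (5.23×10⁻⁵ × 1.07) = 93.8 m/s
Converting: 93.8 m/s × 1.944 = 180 knots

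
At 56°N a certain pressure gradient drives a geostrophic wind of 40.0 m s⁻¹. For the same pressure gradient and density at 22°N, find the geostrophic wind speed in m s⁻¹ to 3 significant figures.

With the same pressure gradient and density, V_g ∝ 1/f ∝ 1/sin φ.
V₂ = V₁ · sin φ₁ / sin φ₂ = 40.0 × sin 56° / sin 22°
V₂ = 40.0 × 0.8290/0.3746 = 88.5 m s⁻¹

88.5 m s⁻¹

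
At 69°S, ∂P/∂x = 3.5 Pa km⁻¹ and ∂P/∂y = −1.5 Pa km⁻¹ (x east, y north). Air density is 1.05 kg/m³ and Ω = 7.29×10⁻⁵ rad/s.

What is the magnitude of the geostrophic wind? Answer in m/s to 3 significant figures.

Coriolis parameter at 69°S:
f = 2Ω sin φ = 2 × 7.29×10⁻⁵ × sin 69° = 1.36×10⁻⁴ s⁻¹
In the Southern Hemisphere f is negative: f = −1.36×10⁻⁴ s⁻¹.
Component geostrophic relations (x east, y north):
u_g = −(1/(fρ)) ∂P/∂y,  v_g = (1/(fρ)) ∂P/∂x
u_g = −(−1.5×10⁻³)/(−1.36×10⁻⁴ × 1.05) = −10.5 m/s;  v_g = (3.5×10⁻³)/(−1.36×10⁻⁴ × 1.05) = −24.5 m/s
|V_g| = √(u_g² + v_g²) = 26.6 m/s

26.6 m/s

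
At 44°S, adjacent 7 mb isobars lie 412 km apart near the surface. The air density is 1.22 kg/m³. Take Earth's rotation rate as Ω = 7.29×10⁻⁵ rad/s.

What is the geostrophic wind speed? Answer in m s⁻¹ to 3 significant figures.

Coriolis parameter at 44°S:
f = 2Ω sin φ = 2 × 7.29×10⁻⁵ × sin 44° = 1.01×10⁻⁴ s⁻¹
Pressure gradient: |∂P/∂n| = 700 Pa / 412000 m = 1.70×10⁻³ Pa/m
Geostrophic balance (pressure-gradient force = Coriolis force):
V_g = (1/(fρ)) |∂P/∂n| = 1.70×10⁻³ / (1.01×10⁻⁴ × 1.22) = 13.8 m/s

13.8 m s⁻¹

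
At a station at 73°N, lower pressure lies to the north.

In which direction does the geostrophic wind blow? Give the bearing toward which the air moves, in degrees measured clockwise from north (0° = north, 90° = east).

090°

The pressure-gradient force points toward the north (bearing 000°).
Geostrophic balance: in the Northern Hemisphere the Coriolis force deflects motion to the right, so the geostrophic wind blows 90° to the right of the pressure-gradient force (low pressure on the left).
Rotating 000° by 90° clockwise gives 090° — the wind blows toward the east.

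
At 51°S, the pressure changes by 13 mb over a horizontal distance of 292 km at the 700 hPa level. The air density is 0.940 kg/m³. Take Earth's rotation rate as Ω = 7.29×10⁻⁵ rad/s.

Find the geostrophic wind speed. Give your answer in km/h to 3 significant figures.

150 km/h

Coriolis parameter at 51°S:
f = 2Ω sin φ = 2 × 7.29×10⁻⁵ × sin 51° = 1.13×10⁻⁴ s⁻¹
Pressure gradient: |∂P/∂n| = 1300 Pa / 292000 m = 4.45×10⁻³ Pa/m
Geostrophic balance (pressure-gradient force = Coriolis force):
V_g = (1/(fρ)) |∂P/∂n| = 4.45×10⁻³ / (1.13×10⁻⁴ × 0.940) = 41.8 m/s
Converting: 41.8 m/s × 3.6 = 150 km/h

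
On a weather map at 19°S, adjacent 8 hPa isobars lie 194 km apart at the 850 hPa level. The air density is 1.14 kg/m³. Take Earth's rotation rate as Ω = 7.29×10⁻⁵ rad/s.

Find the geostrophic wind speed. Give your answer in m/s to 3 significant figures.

Coriolis parameter at 19°S:
f = 2Ω sin φ = 2 × 7.29×10⁻⁵ × sin 19° = 4.75×10⁻⁵ s⁻¹
Pressure gradient: |∂P/∂n| = 800 Pa / 194000 m = 4.12×10⁻³ Pa/m
Geostrophic balance (pressure-gradient force = Coriolis force):
V_g = (1/(fρ)) |∂P/∂n| = 4.12×10⁻³ / (4.75×10⁻⁵ × 1.14) = 76.2 m/s

76.2 m/s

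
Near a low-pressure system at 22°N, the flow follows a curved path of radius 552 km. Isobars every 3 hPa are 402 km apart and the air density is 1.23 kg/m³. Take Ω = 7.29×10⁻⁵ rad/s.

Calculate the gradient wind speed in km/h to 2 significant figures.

Coriolis parameter at 22°N:
f = 2Ω sin φ = 2 × 7.29×10⁻⁵ × sin 22° = 5.46×10⁻⁵ s⁻¹
Pressure gradient: |∂P/∂n| = 300 Pa / 402000 m = 7.46×10⁻⁴ Pa/m
Geostrophic speed: V_g = |∂P/∂n|/(fρ) = 7.46×10⁻⁴/(5.46×10⁻⁵ × 1.23) = 11.1 m/s
Around a low, centrifugal force acts outward with Coriolis, so pressure-gradient force balances both:
(1/ρ)|∂P/∂n| = fV + V²/R  →  V² + fR·V − fR·V_g = 0
With fR = 5.46×10⁻⁵ × 552×10³ m = 30.1 m/s:
V = [−fR + √((fR)² + 4 fR V_g)]/2 = [−30.1 + √(30.1² + 4×30.1×11.1)]/2 = 8.64 m/s
Subgeostrophic (V < V_g = 11.1 m/s), as expected around a low.
Converting: 8.64 m/s × 3.6 = 31 km/h

31 km/h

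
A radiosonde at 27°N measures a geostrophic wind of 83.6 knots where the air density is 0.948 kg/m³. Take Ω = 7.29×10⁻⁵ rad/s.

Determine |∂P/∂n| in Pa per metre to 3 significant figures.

Coriolis parameter at 27°N:
f = 2Ω sin φ = 2 × 7.29×10⁻⁵ × sin 27° = 6.62×10⁻⁵ s⁻¹
Wind speed in SI: 83.6 knots = 43.0 m/s
Geostrophic balance rearranged: |∂P/∂n| = f ρ V_g
|∂P/∂n| = 6.62×10⁻⁵ × 0.948 × 43.0 = 2.70×10⁻³ Pa/m

2.70×10⁻³ Pa/m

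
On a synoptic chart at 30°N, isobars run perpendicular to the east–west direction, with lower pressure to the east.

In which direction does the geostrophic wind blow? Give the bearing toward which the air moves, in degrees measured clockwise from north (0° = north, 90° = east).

180°

The pressure-gradient force points toward the east (bearing 090°).
Geostrophic balance: in the Northern Hemisphere the Coriolis force deflects motion to the right, so the geostrophic wind blows 90° to the right of the pressure-gradient force (low pressure on the left).
Rotating 090° by 90° clockwise gives 180° — the wind blows toward the south.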